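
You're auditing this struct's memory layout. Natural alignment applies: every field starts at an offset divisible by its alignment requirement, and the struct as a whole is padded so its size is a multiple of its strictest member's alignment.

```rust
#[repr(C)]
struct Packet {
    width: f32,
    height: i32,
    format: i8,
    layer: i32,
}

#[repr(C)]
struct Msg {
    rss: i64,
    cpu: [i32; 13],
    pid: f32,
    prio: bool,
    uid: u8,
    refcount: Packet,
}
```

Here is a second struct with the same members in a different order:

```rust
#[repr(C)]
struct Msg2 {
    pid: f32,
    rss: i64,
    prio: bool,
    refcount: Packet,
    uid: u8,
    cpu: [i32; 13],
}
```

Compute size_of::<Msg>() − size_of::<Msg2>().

-8

Packet: 0..4  width  (4B, 4-aligned); 4..8  height  (4B, 4-aligned); 8..9  format  (1B, 1-aligned); 9..12  -- padding (3B); 12..16  layer  (4B, 4-aligned); sizeof = 16, alignof = 4
0..8  rss  (8B, 8-aligned)
8..60  cpu  (52B, 4-aligned)
60..64  pid  (4B, 4-aligned)
64..65  prio  (1B, 1-aligned)
65..66  uid  (1B, 1-aligned)
66..68  -- padding (2B)
68..84  refcount  (16B, 4-aligned)
84..88  -- tail padding (4B)
sizeof = 88, alignof = 8
— Msg2 —
0..4  pid  (4B, 4-aligned)
4..8  -- padding (4B)
8..16  rss  (8B, 8-aligned)
16..17  prio  (1B, 1-aligned)
17..20  -- padding (3B)
20..36  refcount  (16B, 4-aligned)
36..37  uid  (1B, 1-aligned)
37..40  -- padding (3B)
40..92  cpu  (52B, 4-aligned)
92..96  -- tail padding (4B)
sizeof = 96, alignof = 8
88 − 96 = -8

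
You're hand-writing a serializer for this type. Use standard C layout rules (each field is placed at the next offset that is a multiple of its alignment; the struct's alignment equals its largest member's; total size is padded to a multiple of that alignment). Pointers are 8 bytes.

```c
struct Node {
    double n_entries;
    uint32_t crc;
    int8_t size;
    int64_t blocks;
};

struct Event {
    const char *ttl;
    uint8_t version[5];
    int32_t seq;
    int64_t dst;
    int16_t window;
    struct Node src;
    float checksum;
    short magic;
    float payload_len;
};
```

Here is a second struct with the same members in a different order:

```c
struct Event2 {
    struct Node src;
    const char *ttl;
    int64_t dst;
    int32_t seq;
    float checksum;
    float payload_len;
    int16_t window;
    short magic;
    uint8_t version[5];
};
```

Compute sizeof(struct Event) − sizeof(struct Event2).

16

Node: 0..8  n_entries  (8B, 8-aligned); 8..12  crc  (4B, 4-aligned); 12..13  size  (1B, 1-aligned); 13..16  -- padding (3B); 16..24  blocks  (8B, 8-aligned); sizeof = 24, alignof = 8
0..8  ttl  (8B, 8-aligned)
8..13  version  (5B, 1-aligned)
13..16  -- padding (3B)
16..20  seq  (4B, 4-aligned)
20..24  -- padding (4B)
24..32  dst  (8B, 8-aligned)
32..34  window  (2B, 2-aligned)
34..40  -- padding (6B)
40..64  src  (24B, 8-aligned)
64..68  checksum  (4B, 4-aligned)
68..70  magic  (2B, 2-aligned)
70..72  -- padding (2B)
72..76  payload_len  (4B, 4-aligned)
76..80  -- tail padding (4B)
sizeof = 80, alignof = 8
— Event2 —
0..24  src  (24B, 8-aligned)
24..32  ttl  (8B, 8-aligned)
32..40  dst  (8B, 8-aligned)
40..44  seq  (4B, 4-aligned)
44..48  checksum  (4B, 4-aligned)
48..52  payload_len  (4B, 4-aligned)
52..54  window  (2B, 2-aligned)
54..56  magic  (2B, 2-aligned)
56..61  version  (5B, 1-aligned)
61..64  -- tail padding (3B)
sizeof = 64, alignof = 8
80 − 64 = 16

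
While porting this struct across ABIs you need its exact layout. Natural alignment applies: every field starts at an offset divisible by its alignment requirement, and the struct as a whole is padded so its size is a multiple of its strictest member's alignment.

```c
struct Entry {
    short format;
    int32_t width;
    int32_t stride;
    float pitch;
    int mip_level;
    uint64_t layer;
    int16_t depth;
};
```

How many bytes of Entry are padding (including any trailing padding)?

12

format at 0 (size 2, align 2) → ends 2
pad 2 to align 4 for width
width at 4 (size 4, align 4) → ends 8
stride at 8 (size 4, align 4) → ends 12
pitch at 12 (size 4, align 4) → ends 16
mip_level at 16 (size 4, align 4) → ends 20
pad 4 to align 8 for layer
layer at 24 (size 8, align 8) → ends 32
depth at 32 (size 2, align 2) → ends 34
tail pad 6 to reach multiple of 8
total 40 bytes, alignment 8
data bytes 28, size 40 → padding 12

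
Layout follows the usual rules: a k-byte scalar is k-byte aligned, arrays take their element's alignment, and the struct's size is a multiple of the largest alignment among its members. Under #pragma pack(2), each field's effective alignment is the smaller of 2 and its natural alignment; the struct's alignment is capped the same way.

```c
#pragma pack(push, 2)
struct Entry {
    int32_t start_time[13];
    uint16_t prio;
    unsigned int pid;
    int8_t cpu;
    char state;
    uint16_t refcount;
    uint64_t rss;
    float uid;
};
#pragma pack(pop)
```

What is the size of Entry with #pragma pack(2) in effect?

@0: start_time [52B, align 2] → 52
@52: prio [2B, align 2] → 54
@54: pid [4B, align 2] → 58
@58: cpu [1B, align 1] → 59
@59: state [1B, align 1] → 60
@60: refcount [2B, align 2] → 62
@62: rss [8B, align 2] → 70
@70: uid [4B, align 2] → 74
size 74, align 2

74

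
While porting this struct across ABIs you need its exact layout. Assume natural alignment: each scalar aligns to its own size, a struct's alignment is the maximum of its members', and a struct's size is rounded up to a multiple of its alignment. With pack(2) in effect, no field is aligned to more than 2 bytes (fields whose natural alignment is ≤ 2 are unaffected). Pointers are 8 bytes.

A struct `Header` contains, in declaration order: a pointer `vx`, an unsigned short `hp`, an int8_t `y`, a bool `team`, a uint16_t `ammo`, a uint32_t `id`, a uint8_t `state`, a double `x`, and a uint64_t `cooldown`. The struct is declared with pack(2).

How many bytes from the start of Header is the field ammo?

0..8  vx  (8B, 2-aligned)
8..10  hp  (2B, 2-aligned)
10..11  y  (1B, 1-aligned)
11..12  team  (1B, 1-aligned)
12..14  ammo  (2B, 2-aligned)

12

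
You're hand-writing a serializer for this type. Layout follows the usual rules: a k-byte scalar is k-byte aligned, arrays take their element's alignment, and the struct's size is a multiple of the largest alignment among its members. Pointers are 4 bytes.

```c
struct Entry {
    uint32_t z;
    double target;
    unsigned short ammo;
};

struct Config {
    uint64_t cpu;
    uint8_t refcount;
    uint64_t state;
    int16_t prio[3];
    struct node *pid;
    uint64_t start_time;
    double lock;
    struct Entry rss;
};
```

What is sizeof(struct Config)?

80 bytes

Entry: 0..4  z  (4B, 4-aligned); 4..8  -- padding (4B); 8..16  target  (8B, 8-aligned); 16..18  ammo  (2B, 2-aligned); 18..24  -- tail padding (6B); sizeof = 24, alignof = 8
0..8  cpu  (8B, 8-aligned)
8..9  refcount  (1B, 1-aligned)
9..16  -- padding (7B)
16..24  state  (8B, 8-aligned)
24..30  prio  (6B, 2-aligned)
30..32  -- padding (2B)
32..36  pid  (4B, 4-aligned)
36..40  -- padding (4B)
40..48  start_time  (8B, 8-aligned)
48..56  lock  (8B, 8-aligned)
56..80  rss  (24B, 8-aligned)
sizeof = 80, alignof = 8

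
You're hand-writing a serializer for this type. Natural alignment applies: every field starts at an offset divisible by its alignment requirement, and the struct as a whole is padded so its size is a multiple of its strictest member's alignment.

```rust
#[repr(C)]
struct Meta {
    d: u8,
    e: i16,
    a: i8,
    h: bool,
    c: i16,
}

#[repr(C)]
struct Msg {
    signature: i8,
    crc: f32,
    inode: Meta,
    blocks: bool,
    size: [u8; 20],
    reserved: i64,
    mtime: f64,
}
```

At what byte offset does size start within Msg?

17

Meta: 0..1  d  (1B, 1-aligned); 1..2  -- padding (1B); 2..4  e  (2B, 2-aligned); 4..5  a  (1B, 1-aligned); 5..6  h  (1B, 1-aligned); 6..8  c  (2B, 2-aligned); sizeof = 8, alignof = 2
0..1  signature  (1B, 1-aligned)
1..4  -- padding (3B)
4..8  crc  (4B, 4-aligned)
8..16  inode  (8B, 2-aligned)
16..17  blocks  (1B, 1-aligned)
17..37  size  (20B, 1-aligned)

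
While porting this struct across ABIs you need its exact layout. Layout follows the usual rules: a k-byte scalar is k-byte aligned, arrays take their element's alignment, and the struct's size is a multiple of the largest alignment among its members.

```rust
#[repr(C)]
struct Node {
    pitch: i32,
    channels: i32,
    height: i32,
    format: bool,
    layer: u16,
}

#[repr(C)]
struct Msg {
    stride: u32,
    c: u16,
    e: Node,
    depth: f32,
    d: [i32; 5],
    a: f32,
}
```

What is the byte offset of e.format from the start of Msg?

20

Node: pitch at 0 (size 4, align 4) → ends 4; channels at 4 (size 4, align 4) → ends 8; height at 8 (size 4, align 4) → ends 12; format at 12 (size 1, align 1) → ends 13; pad 1 to align 2 for layer; layer at 14 (size 2, align 2) → ends 16; total 16 bytes, alignment 4
stride at 0 (size 4, align 4) → ends 4
c at 4 (size 2, align 2) → ends 6
pad 2 to align 4 for e
e at 8 (size 16, align 4) → ends 24
within Node: format at 12
8 + 12 = 20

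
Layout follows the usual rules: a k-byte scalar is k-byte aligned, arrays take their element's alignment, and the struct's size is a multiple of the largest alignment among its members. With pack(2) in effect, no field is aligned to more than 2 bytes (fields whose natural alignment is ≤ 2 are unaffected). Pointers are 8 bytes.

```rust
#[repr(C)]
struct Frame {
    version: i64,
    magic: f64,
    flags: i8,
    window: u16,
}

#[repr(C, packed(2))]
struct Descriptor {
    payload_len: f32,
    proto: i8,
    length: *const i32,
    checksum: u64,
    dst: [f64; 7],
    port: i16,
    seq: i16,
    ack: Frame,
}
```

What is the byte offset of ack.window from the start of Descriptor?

100

Frame: 0..8  version  (8B, 8-aligned); 8..16  magic  (8B, 8-aligned); 16..17  flags  (1B, 1-aligned); 17..18  -- padding (1B); 18..20  window  (2B, 2-aligned); 20..24  -- tail padding (4B); sizeof = 24, alignof = 8
0..4  payload_len  (4B, 2-aligned)
4..5  proto  (1B, 1-aligned)
5..6  -- padding (1B)
6..14  length  (8B, 2-aligned)
14..22  checksum  (8B, 2-aligned)
22..78  dst  (56B, 2-aligned)
78..80  port  (2B, 2-aligned)
80..82  seq  (2B, 2-aligned)
82..106  ack  (24B, 2-aligned)
within Frame: window at 18
82 + 18 = 100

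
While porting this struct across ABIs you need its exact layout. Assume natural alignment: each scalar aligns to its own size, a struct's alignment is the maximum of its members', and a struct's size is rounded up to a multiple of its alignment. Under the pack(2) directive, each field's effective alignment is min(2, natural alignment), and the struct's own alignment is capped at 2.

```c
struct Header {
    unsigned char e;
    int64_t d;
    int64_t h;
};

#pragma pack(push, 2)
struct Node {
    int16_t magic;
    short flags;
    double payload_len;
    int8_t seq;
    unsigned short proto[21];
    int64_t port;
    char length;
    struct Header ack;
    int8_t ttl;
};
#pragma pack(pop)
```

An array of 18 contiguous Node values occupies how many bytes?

1656

Header: @0: e [1B, align 1] → 1; +7 pad (align 8); @8: d [8B, align 8] → 16; @16: h [8B, align 8] → 24; size 24, align 8
@0: magic [2B, align 2] → 2
@2: flags [2B, align 2] → 4
@4: payload_len [8B, align 2] → 12
@12: seq [1B, align 1] → 13
+1 pad (align 2)
@14: proto [42B, align 2] → 56
@56: port [8B, align 2] → 64
@64: length [1B, align 1] → 65
+1 pad (align 2)
@66: ack [24B, align 2] → 90
@90: ttl [1B, align 1] → 91
+1 tail pad (align 2)
size 92, align 2
array of 18: 18 × 92 = 1656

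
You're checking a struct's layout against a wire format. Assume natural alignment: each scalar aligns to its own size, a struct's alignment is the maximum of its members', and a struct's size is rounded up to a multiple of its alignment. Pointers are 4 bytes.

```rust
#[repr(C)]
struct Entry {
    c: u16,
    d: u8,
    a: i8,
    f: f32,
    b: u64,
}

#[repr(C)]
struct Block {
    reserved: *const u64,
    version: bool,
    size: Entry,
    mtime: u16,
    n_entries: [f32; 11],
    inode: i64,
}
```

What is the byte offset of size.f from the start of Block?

12

Entry: 0..2  c  (2B, 2-aligned); 2..3  d  (1B, 1-aligned); 3..4  a  (1B, 1-aligned); 4..8  f  (4B, 4-aligned); 8..16  b  (8B, 8-aligned); sizeof = 16, alignof = 8
0..4  reserved  (4B, 4-aligned)
4..5  version  (1B, 1-aligned)
5..8  -- padding (3B)
8..24  size  (16B, 8-aligned)
within Entry: f at 4
8 + 4 = 12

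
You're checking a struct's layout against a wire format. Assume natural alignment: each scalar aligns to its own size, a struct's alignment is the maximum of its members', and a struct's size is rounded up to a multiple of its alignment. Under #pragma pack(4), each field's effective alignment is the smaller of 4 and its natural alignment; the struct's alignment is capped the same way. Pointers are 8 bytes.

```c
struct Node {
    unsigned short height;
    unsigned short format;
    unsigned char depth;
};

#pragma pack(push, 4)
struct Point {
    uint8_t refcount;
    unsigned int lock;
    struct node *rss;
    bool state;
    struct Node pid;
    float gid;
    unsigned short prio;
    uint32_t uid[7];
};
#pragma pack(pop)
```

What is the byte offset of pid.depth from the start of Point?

Node: @0: height [2B, align 2] → 2; @2: format [2B, align 2] → 4; @4: depth [1B, align 1] → 5; +1 tail pad (align 2); size 6, align 2
@0: refcount [1B, align 1] → 1
+3 pad (align 4)
@4: lock [4B, align 4] → 8
@8: rss [8B, align 4] → 16
@16: state [1B, align 1] → 17
+1 pad (align 2)
@18: pid [6B, align 2] → 24
within Node: depth at 4
18 + 4 = 22

22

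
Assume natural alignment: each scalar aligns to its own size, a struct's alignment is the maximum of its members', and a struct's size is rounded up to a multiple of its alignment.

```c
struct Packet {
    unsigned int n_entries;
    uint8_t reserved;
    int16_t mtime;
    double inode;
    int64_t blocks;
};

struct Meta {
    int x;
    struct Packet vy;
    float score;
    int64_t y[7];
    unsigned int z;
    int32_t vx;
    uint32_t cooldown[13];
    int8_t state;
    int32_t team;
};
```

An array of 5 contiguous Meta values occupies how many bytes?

Packet: 0..4  n_entries  (4B, 4-aligned); 4..5  reserved  (1B, 1-aligned); 5..6  -- padding (1B); 6..8  mtime  (2B, 2-aligned); 8..16  inode  (8B, 8-aligned); 16..24  blocks  (8B, 8-aligned); sizeof = 24, alignof = 8
0..4  x  (4B, 4-aligned)
4..8  -- padding (4B)
8..32  vy  (24B, 8-aligned)
32..36  score  (4B, 4-aligned)
36..40  -- padding (4B)
40..96  y  (56B, 8-aligned)
96..100  z  (4B, 4-aligned)
100..104  vx  (4B, 4-aligned)
104..156  cooldown  (52B, 4-aligned)
156..157  state  (1B, 1-aligned)
157..160  -- padding (3B)
160..164  team  (4B, 4-aligned)
164..168  -- tail padding (4B)
sizeof = 168, alignof = 8
array of 5: 5 × 168 = 840

840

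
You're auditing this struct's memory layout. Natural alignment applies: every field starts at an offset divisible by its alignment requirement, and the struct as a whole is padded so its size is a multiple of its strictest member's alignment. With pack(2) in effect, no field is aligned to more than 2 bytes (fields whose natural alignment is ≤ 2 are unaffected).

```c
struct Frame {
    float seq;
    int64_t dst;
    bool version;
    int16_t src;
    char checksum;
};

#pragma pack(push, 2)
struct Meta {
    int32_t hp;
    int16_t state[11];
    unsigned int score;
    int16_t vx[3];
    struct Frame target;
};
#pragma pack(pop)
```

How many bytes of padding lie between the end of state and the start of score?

0

Frame: seq at 0 (size 4, align 4) → ends 4; pad 4 to align 8 for dst; dst at 8 (size 8, align 8) → ends 16; version at 16 (size 1, align 1) → ends 17; pad 1 to align 2 for src; src at 18 (size 2, align 2) → ends 20; checksum at 20 (size 1, align 1) → ends 21; tail pad 3 to reach multiple of 8; total 24 bytes, alignment 8
hp at 0 (size 4, align 2) → ends 4
state at 4 (size 22, align 2) → ends 26
score at 26 (size 4, align 2) → ends 30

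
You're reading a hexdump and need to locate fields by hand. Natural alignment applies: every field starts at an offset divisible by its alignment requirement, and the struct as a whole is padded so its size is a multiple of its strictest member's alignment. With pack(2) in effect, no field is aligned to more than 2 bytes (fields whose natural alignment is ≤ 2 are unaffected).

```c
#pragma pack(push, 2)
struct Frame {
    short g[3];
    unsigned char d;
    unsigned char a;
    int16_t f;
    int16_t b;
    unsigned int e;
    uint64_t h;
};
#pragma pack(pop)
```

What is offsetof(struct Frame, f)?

8

g at 0 (size 6, align 2) → ends 6
d at 6 (size 1, align 1) → ends 7
a at 7 (size 1, align 1) → ends 8
f at 8 (size 2, align 2) → ends 10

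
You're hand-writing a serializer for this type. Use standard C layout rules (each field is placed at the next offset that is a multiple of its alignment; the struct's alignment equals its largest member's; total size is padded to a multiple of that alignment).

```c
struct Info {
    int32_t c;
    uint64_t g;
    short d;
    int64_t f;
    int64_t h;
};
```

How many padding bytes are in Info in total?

@0: c [4B, align 4] → 4
+4 pad (align 8)
@8: g [8B, align 8] → 16
@16: d [2B, align 2] → 18
+6 pad (align 8)
@24: f [8B, align 8] → 32
@32: h [8B, align 8] → 40
size 40, align 8
data bytes 30, size 40 → padding 10

10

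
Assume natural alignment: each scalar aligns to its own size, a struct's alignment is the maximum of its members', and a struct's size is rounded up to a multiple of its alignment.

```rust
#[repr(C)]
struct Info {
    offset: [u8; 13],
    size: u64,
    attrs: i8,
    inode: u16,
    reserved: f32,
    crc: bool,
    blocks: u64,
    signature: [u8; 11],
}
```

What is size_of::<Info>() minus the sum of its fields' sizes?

offset at 0 (size 13, align 1) → ends 13
pad 3 to align 8 for size
size at 16 (size 8, align 8) → ends 24
attrs at 24 (size 1, align 1) → ends 25
pad 1 to align 2 for inode
inode at 26 (size 2, align 2) → ends 28
reserved at 28 (size 4, align 4) → ends 32
crc at 32 (size 1, align 1) → ends 33
pad 7 to align 8 for blocks
blocks at 40 (size 8, align 8) → ends 48
signature at 48 (size 11, align 1) → ends 59
tail pad 5 to reach multiple of 8
total 64 bytes, alignment 8
data bytes 48, size 64 → padding 16

16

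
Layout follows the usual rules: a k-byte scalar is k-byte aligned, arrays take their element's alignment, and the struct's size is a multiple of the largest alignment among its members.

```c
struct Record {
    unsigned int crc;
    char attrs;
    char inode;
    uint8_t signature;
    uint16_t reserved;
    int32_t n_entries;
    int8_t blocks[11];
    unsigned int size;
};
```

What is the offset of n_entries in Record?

12

0..4  crc  (4B, 4-aligned)
4..5  attrs  (1B, 1-aligned)
5..6  inode  (1B, 1-aligned)
6..7  signature  (1B, 1-aligned)
7..8  -- padding (1B)
8..10  reserved  (2B, 2-aligned)
10..12  -- padding (2B)
12..16  n_entries  (4B, 4-aligned)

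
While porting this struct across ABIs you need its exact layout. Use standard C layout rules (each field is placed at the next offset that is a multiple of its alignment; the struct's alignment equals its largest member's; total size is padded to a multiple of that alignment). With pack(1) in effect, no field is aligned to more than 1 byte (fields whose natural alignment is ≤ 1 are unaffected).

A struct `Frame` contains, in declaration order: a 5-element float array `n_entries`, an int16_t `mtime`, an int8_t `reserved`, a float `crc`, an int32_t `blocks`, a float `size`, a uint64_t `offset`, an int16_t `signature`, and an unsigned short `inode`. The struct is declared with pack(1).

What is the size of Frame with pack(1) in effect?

47

@0: n_entries [20B, align 1] → 20
@20: mtime [2B, align 1] → 22
@22: reserved [1B, align 1] → 23
@23: crc [4B, align 1] → 27
@27: blocks [4B, align 1] → 31
@31: size [4B, align 1] → 35
@35: offset [8B, align 1] → 43
@43: signature [2B, align 1] → 45
@45: inode [2B, align 1] → 47
size 47, align 1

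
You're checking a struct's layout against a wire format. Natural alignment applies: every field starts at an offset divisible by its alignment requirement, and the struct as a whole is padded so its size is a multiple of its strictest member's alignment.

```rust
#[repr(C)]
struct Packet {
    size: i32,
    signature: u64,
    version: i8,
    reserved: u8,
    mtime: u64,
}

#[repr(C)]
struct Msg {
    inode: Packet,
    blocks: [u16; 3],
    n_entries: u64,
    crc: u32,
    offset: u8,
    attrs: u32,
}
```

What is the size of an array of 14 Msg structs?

896

Packet: @0: size [4B, align 4] → 4; +4 pad (align 8); @8: signature [8B, align 8] → 16; @16: version [1B, align 1] → 17; @17: reserved [1B, align 1] → 18; +6 pad (align 8); @24: mtime [8B, align 8] → 32; size 32, align 8
@0: inode [32B, align 8] → 32
@32: blocks [6B, align 2] → 38
+2 pad (align 8)
@40: n_entries [8B, align 8] → 48
@48: crc [4B, align 4] → 52
@52: offset [1B, align 1] → 53
+3 pad (align 4)
@56: attrs [4B, align 4] → 60
+4 tail pad (align 8)
size 64, align 8
array of 14: 14 × 64 = 896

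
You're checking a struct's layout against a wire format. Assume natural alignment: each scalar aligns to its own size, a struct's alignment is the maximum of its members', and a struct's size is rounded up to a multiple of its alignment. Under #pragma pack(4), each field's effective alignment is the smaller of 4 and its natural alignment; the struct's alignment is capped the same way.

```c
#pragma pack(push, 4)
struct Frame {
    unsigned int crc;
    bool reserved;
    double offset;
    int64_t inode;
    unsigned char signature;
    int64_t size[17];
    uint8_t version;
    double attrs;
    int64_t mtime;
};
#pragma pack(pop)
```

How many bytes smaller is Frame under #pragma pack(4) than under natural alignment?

natural layout:
  @0: crc [4B, align 4] → 4
  @4: reserved [1B, align 1] → 5
  +3 pad (align 8)
  @8: offset [8B, align 8] → 16
  @16: inode [8B, align 8] → 24
  @24: signature [1B, align 1] → 25
  +7 pad (align 8)
  @32: size [136B, align 8] → 168
  @168: version [1B, align 1] → 169
  +7 pad (align 8)
  @176: attrs [8B, align 8] → 184
  @184: mtime [8B, align 8] → 192
  size 192, align 8
packed(4) layout:
  @0: crc [4B, align 4] → 4
  @4: reserved [1B, align 1] → 5
  +3 pad (align 4)
  @8: offset [8B, align 4] → 16
  @16: inode [8B, align 4] → 24
  @24: signature [1B, align 1] → 25
  +3 pad (align 4)
  @28: size [136B, align 4] → 164
  @164: version [1B, align 1] → 165
  +3 pad (align 4)
  @168: attrs [8B, align 4] → 176
  @176: mtime [8B, align 4] → 184
  size 184, align 4
192 − 184 = 8

8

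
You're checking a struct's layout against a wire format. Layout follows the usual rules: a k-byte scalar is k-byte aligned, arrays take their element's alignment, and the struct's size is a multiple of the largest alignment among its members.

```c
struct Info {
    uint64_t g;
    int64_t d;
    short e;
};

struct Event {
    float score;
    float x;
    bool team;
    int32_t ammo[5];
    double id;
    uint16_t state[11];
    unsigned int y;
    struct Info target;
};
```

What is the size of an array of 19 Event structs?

1824

Info: 0..8  g  (8B, 8-aligned); 8..16  d  (8B, 8-aligned); 16..18  e  (2B, 2-aligned); 18..24  -- tail padding (6B); sizeof = 24, alignof = 8
0..4  score  (4B, 4-aligned)
4..8  x  (4B, 4-aligned)
8..9  team  (1B, 1-aligned)
9..12  -- padding (3B)
12..32  ammo  (20B, 4-aligned)
32..40  id  (8B, 8-aligned)
40..62  state  (22B, 2-aligned)
62..64  -- padding (2B)
64..68  y  (4B, 4-aligned)
68..72  -- padding (4B)
72..96  target  (24B, 8-aligned)
sizeof = 96, alignof = 8
array of 19: 19 × 96 = 1824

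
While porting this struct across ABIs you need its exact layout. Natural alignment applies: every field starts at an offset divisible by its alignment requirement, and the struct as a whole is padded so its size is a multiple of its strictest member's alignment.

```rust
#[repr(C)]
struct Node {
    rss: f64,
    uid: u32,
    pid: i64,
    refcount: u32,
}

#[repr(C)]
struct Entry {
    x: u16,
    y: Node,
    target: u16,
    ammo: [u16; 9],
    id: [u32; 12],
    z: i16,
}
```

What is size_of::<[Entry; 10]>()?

1120

Node: rss at 0 (size 8, align 8) → ends 8; uid at 8 (size 4, align 4) → ends 12; pad 4 to align 8 for pid; pid at 16 (size 8, align 8) → ends 24; refcount at 24 (size 4, align 4) → ends 28; tail pad 4 to reach multiple of 8; total 32 bytes, alignment 8
x at 0 (size 2, align 2) → ends 2
pad 6 to align 8 for y
y at 8 (size 32, align 8) → ends 40
target at 40 (size 2, align 2) → ends 42
ammo at 42 (size 18, align 2) → ends 60
id at 60 (size 48, align 4) → ends 108
z at 108 (size 2, align 2) → ends 110
tail pad 2 to reach multiple of 8
total 112 bytes, alignment 8
array of 10: 10 × 112 = 1120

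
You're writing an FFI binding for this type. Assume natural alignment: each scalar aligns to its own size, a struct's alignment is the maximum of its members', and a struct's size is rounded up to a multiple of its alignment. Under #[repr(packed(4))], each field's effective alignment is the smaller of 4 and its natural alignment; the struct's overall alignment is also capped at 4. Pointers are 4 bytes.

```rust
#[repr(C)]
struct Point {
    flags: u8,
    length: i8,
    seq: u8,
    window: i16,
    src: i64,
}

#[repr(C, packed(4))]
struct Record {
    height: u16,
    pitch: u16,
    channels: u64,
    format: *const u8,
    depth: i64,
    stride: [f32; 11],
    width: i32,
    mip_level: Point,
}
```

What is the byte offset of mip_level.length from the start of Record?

73

Point: 0..1  flags  (1B, 1-aligned); 1..2  length  (1B, 1-aligned); 2..3  seq  (1B, 1-aligned); 3..4  -- padding (1B); 4..6  window  (2B, 2-aligned); 6..8  -- padding (2B); 8..16  src  (8B, 8-aligned); sizeof = 16, alignof = 8
0..2  height  (2B, 2-aligned)
2..4  pitch  (2B, 2-aligned)
4..12  channels  (8B, 4-aligned)
12..16  format  (4B, 4-aligned)
16..24  depth  (8B, 4-aligned)
24..68  stride  (44B, 4-aligned)
68..72  width  (4B, 4-aligned)
72..88  mip_level  (16B, 4-aligned)
within Point: length at 1
72 + 1 = 73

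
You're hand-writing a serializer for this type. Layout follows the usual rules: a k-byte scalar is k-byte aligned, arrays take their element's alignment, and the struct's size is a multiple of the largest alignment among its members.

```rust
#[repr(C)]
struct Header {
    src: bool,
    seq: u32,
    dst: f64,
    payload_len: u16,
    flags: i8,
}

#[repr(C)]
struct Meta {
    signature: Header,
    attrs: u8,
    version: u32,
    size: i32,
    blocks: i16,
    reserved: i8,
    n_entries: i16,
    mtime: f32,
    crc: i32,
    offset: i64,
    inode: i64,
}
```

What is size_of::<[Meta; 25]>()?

1800

Header: 0..1  src  (1B, 1-aligned); 1..4  -- padding (3B); 4..8  seq  (4B, 4-aligned); 8..16  dst  (8B, 8-aligned); 16..18  payload_len  (2B, 2-aligned); 18..19  flags  (1B, 1-aligned); 19..24  -- tail padding (5B); sizeof = 24, alignof = 8
0..24  signature  (24B, 8-aligned)
24..25  attrs  (1B, 1-aligned)
25..28  -- padding (3B)
28..32  version  (4B, 4-aligned)
32..36  size  (4B, 4-aligned)
36..38  blocks  (2B, 2-aligned)
38..39  reserved  (1B, 1-aligned)
39..40  -- padding (1B)
40..42  n_entries  (2B, 2-aligned)
42..44  -- padding (2B)
44..48  mtime  (4B, 4-aligned)
48..52  crc  (4B, 4-aligned)
52..56  -- padding (4B)
56..64  offset  (8B, 8-aligned)
64..72  inode  (8B, 8-aligned)
sizeof = 72, alignof = 8
array of 25: 25 × 72 = 1800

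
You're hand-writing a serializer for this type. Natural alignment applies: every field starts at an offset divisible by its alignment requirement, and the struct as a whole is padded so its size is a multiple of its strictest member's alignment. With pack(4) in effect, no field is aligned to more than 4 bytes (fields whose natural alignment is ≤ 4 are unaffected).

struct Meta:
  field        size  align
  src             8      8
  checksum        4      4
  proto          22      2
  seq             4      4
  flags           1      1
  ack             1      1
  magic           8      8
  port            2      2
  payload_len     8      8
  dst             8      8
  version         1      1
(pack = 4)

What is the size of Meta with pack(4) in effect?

76

src at 0 (size 8, align 4) → ends 8
checksum at 8 (size 4, align 4) → ends 12
proto at 12 (size 22, align 2) → ends 34
pad 2 to align 4 for seq
seq at 36 (size 4, align 4) → ends 40
flags at 40 (size 1, align 1) → ends 41
ack at 41 (size 1, align 1) → ends 42
pad 2 to align 4 for magic
magic at 44 (size 8, align 4) → ends 52
port at 52 (size 2, align 2) → ends 54
pad 2 to align 4 for payload_len
payload_len at 56 (size 8, align 4) → ends 64
dst at 64 (size 8, align 4) → ends 72
version at 72 (size 1, align 1) → ends 73
tail pad 3 to reach multiple of 4
total 76 bytes, alignment 4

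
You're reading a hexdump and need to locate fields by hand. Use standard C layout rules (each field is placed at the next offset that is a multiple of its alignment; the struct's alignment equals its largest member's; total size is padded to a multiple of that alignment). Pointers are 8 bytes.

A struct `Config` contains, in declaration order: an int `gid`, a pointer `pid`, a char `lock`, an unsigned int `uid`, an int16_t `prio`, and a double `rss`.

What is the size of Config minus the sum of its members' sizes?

13

gid at 0 (size 4, align 4) → ends 4
pad 4 to align 8 for pid
pid at 8 (size 8, align 8) → ends 16
lock at 16 (size 1, align 1) → ends 17
pad 3 to align 4 for uid
uid at 20 (size 4, align 4) → ends 24
prio at 24 (size 2, align 2) → ends 26
pad 6 to align 8 for rss
rss at 32 (size 8, align 8) → ends 40
total 40 bytes, alignment 8
data bytes 27, size 40 → padding 13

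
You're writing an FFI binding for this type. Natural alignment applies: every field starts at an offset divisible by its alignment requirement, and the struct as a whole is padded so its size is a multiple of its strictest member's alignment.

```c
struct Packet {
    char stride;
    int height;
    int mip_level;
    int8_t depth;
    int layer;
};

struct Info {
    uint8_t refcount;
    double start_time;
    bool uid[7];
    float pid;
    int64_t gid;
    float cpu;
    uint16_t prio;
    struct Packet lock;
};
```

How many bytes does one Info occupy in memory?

72

Packet: 0..1  stride  (1B, 1-aligned); 1..4  -- padding (3B); 4..8  height  (4B, 4-aligned); 8..12  mip_level  (4B, 4-aligned); 12..13  depth  (1B, 1-aligned); 13..16  -- padding (3B); 16..20  layer  (4B, 4-aligned); sizeof = 20, alignof = 4
0..1  refcount  (1B, 1-aligned)
1..8  -- padding (7B)
8..16  start_time  (8B, 8-aligned)
16..23  uid  (7B, 1-aligned)
23..24  -- padding (1B)
24..28  pid  (4B, 4-aligned)
28..32  -- padding (4B)
32..40  gid  (8B, 8-aligned)
40..44  cpu  (4B, 4-aligned)
44..46  prio  (2B, 2-aligned)
46..48  -- padding (2B)
48..68  lock  (20B, 4-aligned)
68..72  -- tail padding (4B)
sizeof = 72, alignof = 8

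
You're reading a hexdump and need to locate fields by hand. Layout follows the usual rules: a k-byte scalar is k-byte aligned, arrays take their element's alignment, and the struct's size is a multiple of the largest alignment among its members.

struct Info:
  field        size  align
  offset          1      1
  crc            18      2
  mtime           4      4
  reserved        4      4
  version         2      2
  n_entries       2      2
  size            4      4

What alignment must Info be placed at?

4

member alignments: offset=1, crc=2, mtime=4, reserved=4, version=2, n_entries=2, size=4
max = 4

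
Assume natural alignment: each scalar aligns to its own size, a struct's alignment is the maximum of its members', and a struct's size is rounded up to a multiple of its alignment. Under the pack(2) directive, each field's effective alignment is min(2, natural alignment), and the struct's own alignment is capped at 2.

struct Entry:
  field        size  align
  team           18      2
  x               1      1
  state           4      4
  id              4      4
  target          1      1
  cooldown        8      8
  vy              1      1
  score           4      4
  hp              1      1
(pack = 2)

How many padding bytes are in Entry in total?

0..18  team  (18B, 2-aligned)
18..19  x  (1B, 1-aligned)
19..20  -- padding (1B)
20..24  state  (4B, 2-aligned)
24..28  id  (4B, 2-aligned)
28..29  target  (1B, 1-aligned)
29..30  -- padding (1B)
30..38  cooldown  (8B, 2-aligned)
38..39  vy  (1B, 1-aligned)
39..40  -- padding (1B)
40..44  score  (4B, 2-aligned)
44..45  hp  (1B, 1-aligned)
45..46  -- tail padding (1B)
sizeof = 46, alignof = 2
data bytes 42, size 46 → padding 4

4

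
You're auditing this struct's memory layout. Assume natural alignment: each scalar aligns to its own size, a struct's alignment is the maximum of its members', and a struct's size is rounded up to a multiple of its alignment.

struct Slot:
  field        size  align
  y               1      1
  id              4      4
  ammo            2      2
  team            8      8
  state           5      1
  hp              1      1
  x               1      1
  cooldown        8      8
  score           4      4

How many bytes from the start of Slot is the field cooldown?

32

y at 0 (size 1, align 1) → ends 1
pad 3 to align 4 for id
id at 4 (size 4, align 4) → ends 8
ammo at 8 (size 2, align 2) → ends 10
pad 6 to align 8 for team
team at 16 (size 8, align 8) → ends 24
state at 24 (size 5, align 1) → ends 29
hp at 29 (size 1, align 1) → ends 30
x at 30 (size 1, align 1) → ends 31
pad 1 to align 8 for cooldown
cooldown at 32 (size 8, align 8) → ends 40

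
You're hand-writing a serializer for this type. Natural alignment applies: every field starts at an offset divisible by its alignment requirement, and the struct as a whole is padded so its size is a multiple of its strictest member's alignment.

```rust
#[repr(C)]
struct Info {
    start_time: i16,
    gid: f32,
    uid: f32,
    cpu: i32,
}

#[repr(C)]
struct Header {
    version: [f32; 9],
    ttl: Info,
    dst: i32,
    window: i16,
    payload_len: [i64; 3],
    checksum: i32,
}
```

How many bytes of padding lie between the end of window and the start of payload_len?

Info: @0: start_time [2B, align 2] → 2; +2 pad (align 4); @4: gid [4B, align 4] → 8; @8: uid [4B, align 4] → 12; @12: cpu [4B, align 4] → 16; size 16, align 4
@0: version [36B, align 4] → 36
@36: ttl [16B, align 4] → 52
@52: dst [4B, align 4] → 56
@56: window [2B, align 2] → 58
+6 pad (align 8)
@64: payload_len [24B, align 8] → 88

6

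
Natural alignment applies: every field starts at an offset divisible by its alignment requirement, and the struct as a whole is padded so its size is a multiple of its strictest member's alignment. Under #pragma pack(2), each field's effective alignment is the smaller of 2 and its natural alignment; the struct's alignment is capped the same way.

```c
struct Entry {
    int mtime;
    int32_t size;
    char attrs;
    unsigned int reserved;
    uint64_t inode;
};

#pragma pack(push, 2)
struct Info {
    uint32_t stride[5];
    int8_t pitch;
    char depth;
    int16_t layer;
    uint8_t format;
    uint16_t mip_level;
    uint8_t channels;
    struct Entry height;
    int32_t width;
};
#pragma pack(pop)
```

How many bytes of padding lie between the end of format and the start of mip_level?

Entry: 0..4  mtime  (4B, 4-aligned); 4..8  size  (4B, 4-aligned); 8..9  attrs  (1B, 1-aligned); 9..12  -- padding (3B); 12..16  reserved  (4B, 4-aligned); 16..24  inode  (8B, 8-aligned); sizeof = 24, alignof = 8
0..20  stride  (20B, 2-aligned)
20..21  pitch  (1B, 1-aligned)
21..22  depth  (1B, 1-aligned)
22..24  layer  (2B, 2-aligned)
24..25  format  (1B, 1-aligned)
25..26  -- padding (1B)
26..28  mip_level  (2B, 2-aligned)

1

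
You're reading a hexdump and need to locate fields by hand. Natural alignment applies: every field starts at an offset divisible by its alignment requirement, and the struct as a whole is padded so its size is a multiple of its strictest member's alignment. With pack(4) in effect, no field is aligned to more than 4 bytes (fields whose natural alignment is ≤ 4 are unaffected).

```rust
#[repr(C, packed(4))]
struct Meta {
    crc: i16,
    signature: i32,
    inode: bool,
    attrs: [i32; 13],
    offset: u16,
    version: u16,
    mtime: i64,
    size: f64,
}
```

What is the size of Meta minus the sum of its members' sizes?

5

crc at 0 (size 2, align 2) → ends 2
pad 2 to align 4 for signature
signature at 4 (size 4, align 4) → ends 8
inode at 8 (size 1, align 1) → ends 9
pad 3 to align 4 for attrs
attrs at 12 (size 52, align 4) → ends 64
offset at 64 (size 2, align 2) → ends 66
version at 66 (size 2, align 2) → ends 68
mtime at 68 (size 8, align 4) → ends 76
size at 76 (size 8, align 4) → ends 84
total 84 bytes, alignment 4
data bytes 79, size 84 → padding 5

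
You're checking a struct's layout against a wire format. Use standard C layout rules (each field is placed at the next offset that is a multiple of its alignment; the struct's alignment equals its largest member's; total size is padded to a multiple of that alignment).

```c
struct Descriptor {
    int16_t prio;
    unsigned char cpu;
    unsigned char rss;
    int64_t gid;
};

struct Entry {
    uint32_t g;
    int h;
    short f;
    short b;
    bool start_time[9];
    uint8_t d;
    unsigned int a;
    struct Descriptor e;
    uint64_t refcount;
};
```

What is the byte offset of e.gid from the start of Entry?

40

Descriptor: 0..2  prio  (2B, 2-aligned); 2..3  cpu  (1B, 1-aligned); 3..4  rss  (1B, 1-aligned); 4..8  -- padding (4B); 8..16  gid  (8B, 8-aligned); sizeof = 16, alignof = 8
0..4  g  (4B, 4-aligned)
4..8  h  (4B, 4-aligned)
8..10  f  (2B, 2-aligned)
10..12  b  (2B, 2-aligned)
12..21  start_time  (9B, 1-aligned)
21..22  d  (1B, 1-aligned)
22..24  -- padding (2B)
24..28  a  (4B, 4-aligned)
28..32  -- padding (4B)
32..48  e  (16B, 8-aligned)
within Descriptor: gid at 8
32 + 8 = 40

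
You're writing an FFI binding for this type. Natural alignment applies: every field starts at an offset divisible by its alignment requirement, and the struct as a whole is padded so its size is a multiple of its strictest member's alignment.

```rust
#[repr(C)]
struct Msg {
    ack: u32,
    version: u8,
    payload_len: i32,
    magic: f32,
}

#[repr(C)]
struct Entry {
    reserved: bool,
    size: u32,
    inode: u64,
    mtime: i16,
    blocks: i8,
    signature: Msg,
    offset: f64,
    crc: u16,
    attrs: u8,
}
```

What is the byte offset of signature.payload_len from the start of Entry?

28

Msg: ack at 0 (size 4, align 4) → ends 4; version at 4 (size 1, align 1) → ends 5; pad 3 to align 4 for payload_len; payload_len at 8 (size 4, align 4) → ends 12; magic at 12 (size 4, align 4) → ends 16; total 16 bytes, alignment 4
reserved at 0 (size 1, align 1) → ends 1
pad 3 to align 4 for size
size at 4 (size 4, align 4) → ends 8
inode at 8 (size 8, align 8) → ends 16
mtime at 16 (size 2, align 2) → ends 18
blocks at 18 (size 1, align 1) → ends 19
pad 1 to align 4 for signature
signature at 20 (size 16, align 4) → ends 36
within Msg: payload_len at 8
20 + 8 = 28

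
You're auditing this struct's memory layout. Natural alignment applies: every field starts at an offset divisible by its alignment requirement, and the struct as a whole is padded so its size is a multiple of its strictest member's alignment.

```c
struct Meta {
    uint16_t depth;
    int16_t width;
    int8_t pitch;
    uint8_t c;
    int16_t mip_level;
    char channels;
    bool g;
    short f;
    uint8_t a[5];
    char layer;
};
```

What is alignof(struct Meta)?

2

member alignments: depth=2, width=2, pitch=1, c=1, mip_level=2, channels=1, g=1, f=2, a=1, layer=1
max = 2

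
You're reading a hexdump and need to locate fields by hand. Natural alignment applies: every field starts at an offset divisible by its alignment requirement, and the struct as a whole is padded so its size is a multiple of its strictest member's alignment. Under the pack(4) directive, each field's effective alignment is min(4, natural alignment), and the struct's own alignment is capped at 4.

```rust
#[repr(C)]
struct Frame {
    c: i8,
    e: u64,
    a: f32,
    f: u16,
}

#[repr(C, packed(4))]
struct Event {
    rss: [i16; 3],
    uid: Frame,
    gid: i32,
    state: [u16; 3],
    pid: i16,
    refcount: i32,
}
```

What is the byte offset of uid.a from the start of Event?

Frame: @0: c [1B, align 1] → 1; +7 pad (align 8); @8: e [8B, align 8] → 16; @16: a [4B, align 4] → 20; @20: f [2B, align 2] → 22; +2 tail pad (align 8); size 24, align 8
@0: rss [6B, align 2] → 6
+2 pad (align 4)
@8: uid [24B, align 4] → 32
within Frame: a at 16
8 + 16 = 24

24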